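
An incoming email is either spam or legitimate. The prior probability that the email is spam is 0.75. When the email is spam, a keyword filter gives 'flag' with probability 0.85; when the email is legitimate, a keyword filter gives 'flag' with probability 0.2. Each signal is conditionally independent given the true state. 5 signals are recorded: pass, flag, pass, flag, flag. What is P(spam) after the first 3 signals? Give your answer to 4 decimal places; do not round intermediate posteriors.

0.3095

After 'pass': P(spam) = 0.15·0.7500 / (0.15·0.7500 + 0.8·0.2500) ≈ 0.3600
After 'flag': P(spam) = 0.85·0.3600 / (0.85·0.3600 + 0.2·0.6400) ≈ 0.7051
After 'pass': P(spam) = 0.15·0.7051 / (0.15·0.7051 + 0.8·0.2949) ≈ 0.3095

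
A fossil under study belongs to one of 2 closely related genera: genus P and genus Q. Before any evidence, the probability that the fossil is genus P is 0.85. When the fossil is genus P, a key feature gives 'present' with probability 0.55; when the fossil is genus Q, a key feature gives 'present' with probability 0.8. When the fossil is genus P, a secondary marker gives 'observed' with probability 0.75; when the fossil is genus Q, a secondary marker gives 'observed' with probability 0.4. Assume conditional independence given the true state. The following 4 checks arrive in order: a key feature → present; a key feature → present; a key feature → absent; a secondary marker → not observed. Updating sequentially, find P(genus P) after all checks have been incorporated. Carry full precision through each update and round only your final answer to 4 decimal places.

0.7152

After a key feature='present': P(genus P) = 0.55·0.8500 / (0.55·0.8500 + 0.8·0.1500) ≈ 0.7957
After a key feature='present': P(genus P) = 0.55·0.7957 / (0.55·0.7957 + 0.8·0.2043) ≈ 0.7281
After a key feature='absent': P(genus P) = 0.45·0.7281 / (0.45·0.7281 + 0.2·0.2719) ≈ 0.8577
After a secondary marker='not observed': P(genus P) = 0.25·0.8577 / (0.25·0.8577 + 0.6·0.1423) ≈ 0.7152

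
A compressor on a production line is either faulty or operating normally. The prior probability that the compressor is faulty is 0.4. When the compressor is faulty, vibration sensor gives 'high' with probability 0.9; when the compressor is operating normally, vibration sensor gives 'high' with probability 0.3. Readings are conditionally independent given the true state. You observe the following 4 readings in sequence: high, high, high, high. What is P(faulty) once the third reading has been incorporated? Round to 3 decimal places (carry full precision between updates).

After 'high': P(faulty) = 0.9·0.4000 / (0.9·0.4000 + 0.3·0.6000) ≈ 0.6667
After 'high': P(faulty) = 0.9·0.6667 / (0.9·0.6667 + 0.3·0.3333) ≈ 0.8571
After 'high': P(faulty) = 0.9·0.8571 / (0.9·0.8571 + 0.3·0.1429) ≈ 0.9474

0.947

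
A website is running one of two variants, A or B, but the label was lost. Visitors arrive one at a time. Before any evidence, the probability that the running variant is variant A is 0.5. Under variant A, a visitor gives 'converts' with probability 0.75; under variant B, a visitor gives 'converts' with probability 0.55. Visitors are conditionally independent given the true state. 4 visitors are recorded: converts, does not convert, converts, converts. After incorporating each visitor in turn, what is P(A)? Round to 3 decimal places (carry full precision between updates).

0.585

Each posterior becomes the prior for the next update.
After 'converts': P(A) = 0.75·0.5000 / (0.75·0.5000 + 0.55·0.5000) ≈ 0.5769
After 'does not convert': P(A) = 0.25·0.5769 / (0.25·0.5769 + 0.45·0.4231) ≈ 0.4310
After 'converts': P(A) = 0.75·0.4310 / (0.75·0.4310 + 0.55·0.5690) ≈ 0.5081
After 'converts': P(A) = 0.75·0.5081 / (0.75·0.5081 + 0.55·0.4919) ≈ 0.5848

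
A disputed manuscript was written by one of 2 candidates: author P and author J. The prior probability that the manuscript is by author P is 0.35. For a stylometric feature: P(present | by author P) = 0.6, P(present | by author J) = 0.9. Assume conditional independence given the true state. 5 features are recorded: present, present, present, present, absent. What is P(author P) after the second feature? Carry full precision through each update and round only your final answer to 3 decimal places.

Each posterior becomes the prior for the next update.
After 'present': P(author P) = 0.6·0.3500 / (0.6·0.3500 + 0.9·0.6500) ≈ 0.2642
After 'present': P(author P) = 0.6·0.2642 / (0.6·0.2642 + 0.9·0.7358) ≈ 0.1931

0.193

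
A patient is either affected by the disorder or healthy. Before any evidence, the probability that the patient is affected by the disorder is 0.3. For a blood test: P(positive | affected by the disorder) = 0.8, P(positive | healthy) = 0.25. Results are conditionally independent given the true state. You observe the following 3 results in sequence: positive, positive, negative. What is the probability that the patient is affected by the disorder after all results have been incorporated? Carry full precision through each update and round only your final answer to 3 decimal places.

0.539

After 'positive': P(affected) = 0.8·0.3000 / (0.8·0.3000 + 0.25·0.7000) ≈ 0.5783
After 'positive': P(affected) = 0.8·0.5783 / (0.8·0.5783 + 0.25·0.4217) ≈ 0.8144
After 'negative': P(affected) = 0.2·0.8144 / (0.2·0.8144 + 0.75·0.1856) ≈ 0.5392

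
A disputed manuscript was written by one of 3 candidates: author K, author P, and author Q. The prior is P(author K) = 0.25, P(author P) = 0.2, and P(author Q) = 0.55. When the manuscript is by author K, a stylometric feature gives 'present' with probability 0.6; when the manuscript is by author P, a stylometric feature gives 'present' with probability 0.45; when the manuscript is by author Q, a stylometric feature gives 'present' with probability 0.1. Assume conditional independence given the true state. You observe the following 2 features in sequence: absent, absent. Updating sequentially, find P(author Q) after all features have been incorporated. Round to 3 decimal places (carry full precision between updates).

After 'absent': normaliser = 0.4·0.2500 + 0.55·0.2000 + 0.9·0.5500; P(author K) ≈ 0.1418, P(author P) ≈ 0.1560, P(author Q) ≈ 0.7021
After 'absent': normaliser = 0.4·0.1418 + 0.55·0.1560 + 0.9·0.7021; P(author K) ≈ 0.0733, P(author P) ≈ 0.1108, P(author Q) ≈ 0.8159

0.816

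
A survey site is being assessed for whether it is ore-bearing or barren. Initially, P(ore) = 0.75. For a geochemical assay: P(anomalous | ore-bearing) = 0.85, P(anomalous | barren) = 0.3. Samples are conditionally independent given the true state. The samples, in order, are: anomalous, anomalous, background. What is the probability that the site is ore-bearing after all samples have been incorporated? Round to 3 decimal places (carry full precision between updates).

0.838

Apply Bayes' rule sequentially, carrying P(ore) forward.
After 'anomalous': P(ore) = 0.85·0.7500 / (0.85·0.7500 + 0.3·0.2500) ≈ 0.8947
After 'anomalous': P(ore) = 0.85·0.8947 / (0.85·0.8947 + 0.3·0.1053) ≈ 0.9601
After 'background': P(ore) = 0.15·0.9601 / (0.15·0.9601 + 0.7·0.0399) ≈ 0.8377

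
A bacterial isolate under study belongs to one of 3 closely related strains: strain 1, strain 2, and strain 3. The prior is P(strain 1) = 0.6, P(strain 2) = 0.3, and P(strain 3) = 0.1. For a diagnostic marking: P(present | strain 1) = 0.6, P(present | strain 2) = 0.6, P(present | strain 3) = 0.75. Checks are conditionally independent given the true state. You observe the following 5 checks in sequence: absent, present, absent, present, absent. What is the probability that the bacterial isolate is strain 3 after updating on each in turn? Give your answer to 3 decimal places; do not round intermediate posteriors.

0.041

After 'absent': normaliser = 0.4·0.6000 + 0.4·0.3000 + 0.25·0.1000; P(strain 1) ≈ 0.6234, P(strain 2) ≈ 0.3117, P(strain 3) ≈ 0.0649
After 'present': normaliser = 0.6·0.6234 + 0.6·0.3117 + 0.75·0.0649; P(strain 1) ≈ 0.6134, P(strain 2) ≈ 0.3067, P(strain 3) ≈ 0.0799
After 'absent': normaliser = 0.4·0.6134 + 0.4·0.3067 + 0.25·0.0799; P(strain 1) ≈ 0.6324, P(strain 2) ≈ 0.3162, P(strain 3) ≈ 0.0515
After 'present': normaliser = 0.6·0.6324 + 0.6·0.3162 + 0.75·0.0515; P(strain 1) ≈ 0.6243, P(strain 2) ≈ 0.3122, P(strain 3) ≈ 0.0635
After 'absent': normaliser = 0.4·0.6243 + 0.4·0.3122 + 0.25·0.0635; P(strain 1) ≈ 0.6396, P(strain 2) ≈ 0.3198, P(strain 3) ≈ 0.0407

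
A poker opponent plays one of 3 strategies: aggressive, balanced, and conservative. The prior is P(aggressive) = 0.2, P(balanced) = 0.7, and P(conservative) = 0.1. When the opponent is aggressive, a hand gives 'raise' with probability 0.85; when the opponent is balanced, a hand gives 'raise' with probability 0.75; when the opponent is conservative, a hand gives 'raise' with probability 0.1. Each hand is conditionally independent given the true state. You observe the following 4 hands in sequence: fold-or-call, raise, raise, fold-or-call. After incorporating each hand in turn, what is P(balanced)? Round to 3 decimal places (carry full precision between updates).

After 'fold-or-call': normaliser = 0.15·0.2000 + 0.25·0.7000 + 0.9·0.1000; P(aggressive) ≈ 0.1017, P(balanced) ≈ 0.5932, P(conservative) ≈ 0.3051
After 'raise': normaliser = 0.85·0.1017 + 0.75·0.5932 + 0.1·0.3051; P(aggressive) ≈ 0.1538, P(balanced) ≈ 0.7919, P(conservative) ≈ 0.0543
After 'raise': normaliser = 0.85·0.1538 + 0.75·0.7919 + 0.1·0.0543; P(aggressive) ≈ 0.1791, P(balanced) ≈ 0.8134, P(conservative) ≈ 0.0074
After 'fold-or-call': normaliser = 0.15·0.1791 + 0.25·0.8134 + 0.9·0.0074; P(aggressive) ≈ 0.1134, P(balanced) ≈ 0.8583, P(conservative) ≈ 0.0283

0.858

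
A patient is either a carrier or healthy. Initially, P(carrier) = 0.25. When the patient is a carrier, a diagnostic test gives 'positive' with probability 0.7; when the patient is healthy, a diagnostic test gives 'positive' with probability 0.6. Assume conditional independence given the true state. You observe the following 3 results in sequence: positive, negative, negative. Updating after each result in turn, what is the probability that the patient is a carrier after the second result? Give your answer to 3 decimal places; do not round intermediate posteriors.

0.226

After 'positive': P(carrier) = 0.7·0.2500 / (0.7·0.2500 + 0.6·0.7500) ≈ 0.2800
After 'negative': P(carrier) = 0.3·0.2800 / (0.3·0.2800 + 0.4·0.7200) ≈ 0.2258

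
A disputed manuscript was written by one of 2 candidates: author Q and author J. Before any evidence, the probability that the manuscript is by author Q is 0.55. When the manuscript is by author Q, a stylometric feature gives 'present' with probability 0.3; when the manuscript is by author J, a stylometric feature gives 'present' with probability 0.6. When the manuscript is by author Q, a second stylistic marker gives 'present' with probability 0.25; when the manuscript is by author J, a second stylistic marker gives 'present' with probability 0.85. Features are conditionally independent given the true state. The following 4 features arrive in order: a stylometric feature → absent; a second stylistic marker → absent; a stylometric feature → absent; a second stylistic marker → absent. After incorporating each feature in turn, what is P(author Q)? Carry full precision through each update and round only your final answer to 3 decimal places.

After a stylometric feature='absent': P(author Q) = 0.7·0.5500 / (0.7·0.5500 + 0.4·0.4500) ≈ 0.6814
After a second stylistic marker='absent': P(author Q) = 0.75·0.6814 / (0.75·0.6814 + 0.15·0.3186) ≈ 0.9145
After a stylometric feature='absent': P(author Q) = 0.7·0.9145 / (0.7·0.9145 + 0.4·0.0855) ≈ 0.9493
After a second stylistic marker='absent': P(author Q) = 0.75·0.9493 / (0.75·0.9493 + 0.15·0.0507) ≈ 0.9894

0.989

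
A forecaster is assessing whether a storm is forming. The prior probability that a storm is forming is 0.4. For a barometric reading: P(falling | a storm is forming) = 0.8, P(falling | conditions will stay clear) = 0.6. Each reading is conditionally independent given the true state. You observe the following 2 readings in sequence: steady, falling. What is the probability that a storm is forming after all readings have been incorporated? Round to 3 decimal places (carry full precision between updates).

Each posterior becomes the prior for the next update.
After 'steady': P(storm) = 0.2·0.4000 / (0.2·0.4000 + 0.4·0.6000) ≈ 0.2500
After 'falling': P(storm) = 0.8·0.2500 / (0.8·0.2500 + 0.6·0.7500) ≈ 0.3077

0.308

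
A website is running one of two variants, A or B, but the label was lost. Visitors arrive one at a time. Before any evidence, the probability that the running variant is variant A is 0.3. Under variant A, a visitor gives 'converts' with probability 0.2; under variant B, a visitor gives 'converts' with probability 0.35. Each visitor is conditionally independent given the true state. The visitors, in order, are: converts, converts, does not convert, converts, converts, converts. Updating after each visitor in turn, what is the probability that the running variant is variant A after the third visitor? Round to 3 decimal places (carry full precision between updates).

0.147

Each posterior becomes the prior for the next update.
After 'converts': P(A) = 0.2·0.3000 / (0.2·0.3000 + 0.35·0.7000) ≈ 0.1967
After 'converts': P(A) = 0.2·0.1967 / (0.2·0.1967 + 0.35·0.8033) ≈ 0.1228
After 'does not convert': P(A) = 0.8·0.1228 / (0.8·0.1228 + 0.65·0.8772) ≈ 0.1469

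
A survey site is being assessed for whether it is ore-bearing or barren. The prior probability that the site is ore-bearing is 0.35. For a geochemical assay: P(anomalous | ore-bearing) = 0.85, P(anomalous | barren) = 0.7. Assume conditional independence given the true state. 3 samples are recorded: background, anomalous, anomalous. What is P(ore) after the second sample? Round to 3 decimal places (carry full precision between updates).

After 'background': P(ore) = 0.15·0.3500 / (0.15·0.3500 + 0.3·0.6500) ≈ 0.2121
After 'anomalous': P(ore) = 0.85·0.2121 / (0.85·0.2121 + 0.7·0.7879) ≈ 0.2464

0.246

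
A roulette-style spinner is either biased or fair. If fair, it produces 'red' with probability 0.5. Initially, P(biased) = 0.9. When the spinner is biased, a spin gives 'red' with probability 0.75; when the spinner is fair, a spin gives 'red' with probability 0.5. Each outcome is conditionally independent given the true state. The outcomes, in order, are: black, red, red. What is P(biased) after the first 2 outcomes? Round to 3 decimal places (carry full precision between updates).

After 'black': P(biased) = 0.25·0.9000 / (0.25·0.9000 + 0.5·0.1000) ≈ 0.8182
After 'red': P(biased) = 0.75·0.8182 / (0.75·0.8182 + 0.5·0.1818) ≈ 0.8710

0.871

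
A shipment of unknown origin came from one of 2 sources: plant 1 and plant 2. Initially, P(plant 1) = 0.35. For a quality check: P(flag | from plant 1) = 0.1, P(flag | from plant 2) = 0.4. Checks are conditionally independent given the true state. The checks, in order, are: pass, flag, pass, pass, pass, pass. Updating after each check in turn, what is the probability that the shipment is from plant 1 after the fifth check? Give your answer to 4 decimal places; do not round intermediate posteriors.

Apply Bayes' rule sequentially, carrying P(plant 1) forward.
After 'pass': P(plant 1) = 0.9·0.3500 / (0.9·0.3500 + 0.6·0.6500) ≈ 0.4468
After 'flag': P(plant 1) = 0.1·0.4468 / (0.1·0.4468 + 0.4·0.5532) ≈ 0.1680
After 'pass': P(plant 1) = 0.9·0.1680 / (0.9·0.1680 + 0.6·0.8320) ≈ 0.2325
After 'pass': P(plant 1) = 0.9·0.2325 / (0.9·0.2325 + 0.6·0.7675) ≈ 0.3124
After 'pass': P(plant 1) = 0.9·0.3124 / (0.9·0.3124 + 0.6·0.6876) ≈ 0.4053

0.4053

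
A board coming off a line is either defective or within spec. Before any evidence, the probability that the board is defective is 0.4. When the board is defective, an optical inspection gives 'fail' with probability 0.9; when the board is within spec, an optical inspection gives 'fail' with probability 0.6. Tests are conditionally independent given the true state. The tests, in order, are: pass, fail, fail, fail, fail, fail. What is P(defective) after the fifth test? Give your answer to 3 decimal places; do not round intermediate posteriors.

After 'pass': P(defective) = 0.1·0.4000 / (0.1·0.4000 + 0.4·0.6000) ≈ 0.1429
After 'fail': P(defective) = 0.9·0.1429 / (0.9·0.1429 + 0.6·0.8571) ≈ 0.2000
After 'fail': P(defective) = 0.9·0.2000 / (0.9·0.2000 + 0.6·0.8000) ≈ 0.2727
After 'fail': P(defective) = 0.9·0.2727 / (0.9·0.2727 + 0.6·0.7273) ≈ 0.3600
After 'fail': P(defective) = 0.9·0.3600 / (0.9·0.3600 + 0.6·0.6400) ≈ 0.4576

0.458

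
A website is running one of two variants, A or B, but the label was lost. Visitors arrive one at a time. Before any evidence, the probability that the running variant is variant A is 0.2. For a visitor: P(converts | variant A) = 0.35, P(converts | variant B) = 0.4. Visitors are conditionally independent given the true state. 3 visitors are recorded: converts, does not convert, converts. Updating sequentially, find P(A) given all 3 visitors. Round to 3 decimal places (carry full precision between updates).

0.172

Apply Bayes' rule sequentially, carrying P(A) forward.
After 'converts': P(A) = 0.35·0.2000 / (0.35·0.2000 + 0.4·0.8000) ≈ 0.1795
After 'does not convert': P(A) = 0.65·0.1795 / (0.65·0.1795 + 0.6·0.8205) ≈ 0.1916
After 'converts': P(A) = 0.35·0.1916 / (0.35·0.1916 + 0.4·0.8084) ≈ 0.1717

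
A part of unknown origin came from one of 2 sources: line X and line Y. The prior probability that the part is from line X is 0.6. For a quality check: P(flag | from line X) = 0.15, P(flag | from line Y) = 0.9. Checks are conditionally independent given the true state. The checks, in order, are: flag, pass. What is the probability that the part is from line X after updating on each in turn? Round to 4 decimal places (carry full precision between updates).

0.6800

After 'flag': P(line X) = 0.15·0.6000 / (0.15·0.6000 + 0.9·0.4000) ≈ 0.2000
After 'pass': P(line X) = 0.85·0.2000 / (0.85·0.2000 + 0.1·0.8000) ≈ 0.6800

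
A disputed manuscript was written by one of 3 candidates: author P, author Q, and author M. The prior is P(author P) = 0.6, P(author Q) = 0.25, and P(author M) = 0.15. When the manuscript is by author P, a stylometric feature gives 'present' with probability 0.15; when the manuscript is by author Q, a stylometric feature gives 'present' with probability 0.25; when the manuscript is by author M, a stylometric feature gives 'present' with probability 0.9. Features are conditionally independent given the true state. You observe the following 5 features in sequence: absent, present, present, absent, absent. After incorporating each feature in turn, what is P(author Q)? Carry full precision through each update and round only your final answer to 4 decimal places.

0.4393

Each posterior becomes the prior for the next update.
After 'absent': normaliser = 0.85·0.6000 + 0.75·0.2500 + 0.1·0.1500; P(author P) ≈ 0.7158, P(author Q) ≈ 0.2632, P(author M) ≈ 0.0211
After 'present': normaliser = 0.15·0.7158 + 0.25·0.2632 + 0.9·0.0211; P(author P) ≈ 0.5589, P(author Q) ≈ 0.3425, P(author M) ≈ 0.0986
After 'present': normaliser = 0.15·0.5589 + 0.25·0.3425 + 0.9·0.0986; P(author P) ≈ 0.3247, P(author Q) ≈ 0.3316, P(author M) ≈ 0.3438
After 'absent': normaliser = 0.85·0.3247 + 0.75·0.3316 + 0.1·0.3438; P(author P) ≈ 0.4937, P(author Q) ≈ 0.4448, P(author M) ≈ 0.0615
After 'absent': normaliser = 0.85·0.4937 + 0.75·0.4448 + 0.1·0.0615; P(author P) ≈ 0.5526, P(author Q) ≈ 0.4393, P(author M) ≈ 0.0081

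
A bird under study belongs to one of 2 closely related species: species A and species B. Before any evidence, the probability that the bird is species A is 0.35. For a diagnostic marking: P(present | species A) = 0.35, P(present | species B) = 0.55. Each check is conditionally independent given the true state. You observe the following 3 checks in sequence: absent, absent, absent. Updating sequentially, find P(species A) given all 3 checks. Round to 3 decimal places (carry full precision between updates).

Each posterior becomes the prior for the next update.
After 'absent': P(species A) = 0.65·0.3500 / (0.65·0.3500 + 0.45·0.6500) ≈ 0.4375
After 'absent': P(species A) = 0.65·0.4375 / (0.65·0.4375 + 0.45·0.5625) ≈ 0.5291
After 'absent': P(species A) = 0.65·0.5291 / (0.65·0.5291 + 0.45·0.4709) ≈ 0.6187

0.619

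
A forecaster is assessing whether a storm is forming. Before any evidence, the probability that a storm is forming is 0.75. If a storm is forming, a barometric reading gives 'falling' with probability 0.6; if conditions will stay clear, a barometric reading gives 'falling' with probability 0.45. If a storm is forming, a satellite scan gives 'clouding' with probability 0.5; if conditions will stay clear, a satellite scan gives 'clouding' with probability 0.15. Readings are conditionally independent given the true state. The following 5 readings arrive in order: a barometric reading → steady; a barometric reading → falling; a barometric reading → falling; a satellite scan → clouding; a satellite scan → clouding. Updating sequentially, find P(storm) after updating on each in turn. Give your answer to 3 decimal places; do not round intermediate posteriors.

0.977

After a barometric reading='steady': P(storm) = 0.4·0.7500 / (0.4·0.7500 + 0.55·0.2500) ≈ 0.6857
After a barometric reading='falling': P(storm) = 0.6·0.6857 / (0.6·0.6857 + 0.45·0.3143) ≈ 0.7442
After a barometric reading='falling': P(storm) = 0.6·0.7442 / (0.6·0.7442 + 0.45·0.2558) ≈ 0.7950
After a satellite scan='clouding': P(storm) = 0.5·0.7950 / (0.5·0.7950 + 0.15·0.2050) ≈ 0.9282
After a satellite scan='clouding': P(storm) = 0.5·0.9282 / (0.5·0.9282 + 0.15·0.0718) ≈ 0.9773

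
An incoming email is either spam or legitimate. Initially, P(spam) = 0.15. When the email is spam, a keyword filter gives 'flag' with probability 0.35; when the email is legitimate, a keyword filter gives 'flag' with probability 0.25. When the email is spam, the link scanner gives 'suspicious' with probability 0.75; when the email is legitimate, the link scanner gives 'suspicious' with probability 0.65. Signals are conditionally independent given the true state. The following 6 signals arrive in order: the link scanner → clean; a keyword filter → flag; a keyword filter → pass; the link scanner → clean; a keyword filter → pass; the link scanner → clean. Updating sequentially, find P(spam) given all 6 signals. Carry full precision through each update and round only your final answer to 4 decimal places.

0.0633

After the link scanner='clean': P(spam) = 0.25·0.1500 / (0.25·0.1500 + 0.35·0.8500) ≈ 0.1119
After a keyword filter='flag': P(spam) = 0.35·0.1119 / (0.35·0.1119 + 0.25·0.8881) ≈ 0.1500
After a keyword filter='pass': P(spam) = 0.65·0.1500 / (0.65·0.1500 + 0.75·0.8500) ≈ 0.1327
After the link scanner='clean': P(spam) = 0.25·0.1327 / (0.25·0.1327 + 0.35·0.8673) ≈ 0.0985
After a keyword filter='pass': P(spam) = 0.65·0.0985 / (0.65·0.0985 + 0.75·0.9015) ≈ 0.0865
After the link scanner='clean': P(spam) = 0.25·0.0865 / (0.25·0.0865 + 0.35·0.9135) ≈ 0.0633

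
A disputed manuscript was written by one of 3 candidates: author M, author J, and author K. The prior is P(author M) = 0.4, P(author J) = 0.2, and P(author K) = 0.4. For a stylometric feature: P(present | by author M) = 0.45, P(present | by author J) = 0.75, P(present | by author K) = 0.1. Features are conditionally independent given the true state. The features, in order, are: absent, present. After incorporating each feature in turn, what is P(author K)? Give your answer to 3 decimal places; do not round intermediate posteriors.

Each posterior becomes the prior for the next update.
After 'absent': normaliser = 0.55·0.4000 + 0.25·0.2000 + 0.9·0.4000; P(author M) ≈ 0.3492, P(author J) ≈ 0.0794, P(author K) ≈ 0.5714
After 'present': normaliser = 0.45·0.3492 + 0.75·0.0794 + 0.1·0.5714; P(author M) ≈ 0.5739, P(author J) ≈ 0.2174, P(author K) ≈ 0.2087

0.209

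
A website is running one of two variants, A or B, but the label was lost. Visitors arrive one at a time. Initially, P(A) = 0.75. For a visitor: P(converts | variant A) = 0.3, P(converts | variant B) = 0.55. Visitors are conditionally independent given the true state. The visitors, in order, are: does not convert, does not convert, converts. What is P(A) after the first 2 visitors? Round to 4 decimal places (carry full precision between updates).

Apply Bayes' rule sequentially, carrying P(A) forward.
After 'does not convert': P(A) = 0.7·0.7500 / (0.7·0.7500 + 0.45·0.2500) ≈ 0.8235
After 'does not convert': P(A) = 0.7·0.8235 / (0.7·0.8235 + 0.45·0.1765) ≈ 0.8789

0.8789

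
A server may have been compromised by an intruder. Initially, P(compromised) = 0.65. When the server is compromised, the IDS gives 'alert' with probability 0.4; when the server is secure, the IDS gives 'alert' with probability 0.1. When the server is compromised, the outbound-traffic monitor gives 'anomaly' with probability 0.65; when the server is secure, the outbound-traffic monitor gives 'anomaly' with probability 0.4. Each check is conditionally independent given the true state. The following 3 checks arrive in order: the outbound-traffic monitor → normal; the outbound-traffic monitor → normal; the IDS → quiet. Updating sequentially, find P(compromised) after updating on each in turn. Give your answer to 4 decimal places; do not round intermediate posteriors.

After the outbound-traffic monitor='normal': P(compromised) = 0.35·0.6500 / (0.35·0.6500 + 0.6·0.3500) ≈ 0.5200
After the outbound-traffic monitor='normal': P(compromised) = 0.35·0.5200 / (0.35·0.5200 + 0.6·0.4800) ≈ 0.3872
After the IDS='quiet': P(compromised) = 0.6·0.3872 / (0.6·0.3872 + 0.9·0.6128) ≈ 0.2964

0.2964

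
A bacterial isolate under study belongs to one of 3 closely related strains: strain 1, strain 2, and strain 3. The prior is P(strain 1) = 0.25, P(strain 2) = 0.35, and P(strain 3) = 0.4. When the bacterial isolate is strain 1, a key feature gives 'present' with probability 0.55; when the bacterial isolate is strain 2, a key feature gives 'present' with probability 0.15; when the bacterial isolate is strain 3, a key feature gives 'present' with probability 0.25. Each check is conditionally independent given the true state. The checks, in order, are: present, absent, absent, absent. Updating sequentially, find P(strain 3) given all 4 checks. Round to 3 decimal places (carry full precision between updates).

0.485

Each posterior becomes the prior for the next update.
After 'present': normaliser = 0.55·0.2500 + 0.15·0.3500 + 0.25·0.4000; P(strain 1) ≈ 0.4741, P(strain 2) ≈ 0.1810, P(strain 3) ≈ 0.3448
After 'absent': normaliser = 0.45·0.4741 + 0.85·0.1810 + 0.75·0.3448; P(strain 1) ≈ 0.3409, P(strain 2) ≈ 0.2459, P(strain 3) ≈ 0.4132
After 'absent': normaliser = 0.45·0.3409 + 0.85·0.2459 + 0.75·0.4132; P(strain 1) ≈ 0.2282, P(strain 2) ≈ 0.3108, P(strain 3) ≈ 0.4610
After 'absent': normaliser = 0.45·0.2282 + 0.85·0.3108 + 0.75·0.4610; P(strain 1) ≈ 0.1441, P(strain 2) ≈ 0.3708, P(strain 3) ≈ 0.4851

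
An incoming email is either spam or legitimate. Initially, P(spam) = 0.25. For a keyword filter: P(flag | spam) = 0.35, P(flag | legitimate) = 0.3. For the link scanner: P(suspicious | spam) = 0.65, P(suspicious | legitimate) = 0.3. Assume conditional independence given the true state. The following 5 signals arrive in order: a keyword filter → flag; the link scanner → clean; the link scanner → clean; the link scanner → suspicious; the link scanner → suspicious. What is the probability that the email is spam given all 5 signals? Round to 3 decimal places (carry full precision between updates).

0.313

After a keyword filter='flag': P(spam) = 0.35·0.2500 / (0.35·0.2500 + 0.3·0.7500) ≈ 0.2800
After the link scanner='clean': P(spam) = 0.35·0.2800 / (0.35·0.2800 + 0.7·0.7200) ≈ 0.1628
After the link scanner='clean': P(spam) = 0.35·0.1628 / (0.35·0.1628 + 0.7·0.8372) ≈ 0.0886
After the link scanner='suspicious': P(spam) = 0.65·0.0886 / (0.65·0.0886 + 0.3·0.9114) ≈ 0.1740
After the link scanner='suspicious': P(spam) = 0.65·0.1740 / (0.65·0.1740 + 0.3·0.8260) ≈ 0.3134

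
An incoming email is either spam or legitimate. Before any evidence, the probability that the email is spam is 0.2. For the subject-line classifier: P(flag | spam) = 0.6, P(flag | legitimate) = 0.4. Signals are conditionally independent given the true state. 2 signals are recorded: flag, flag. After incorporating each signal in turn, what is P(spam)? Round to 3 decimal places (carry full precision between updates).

Apply Bayes' rule sequentially, carrying P(spam) forward.
After 'flag': P(spam) = 0.6·0.2000 / (0.6·0.2000 + 0.4·0.8000) ≈ 0.2727
After 'flag': P(spam) = 0.6·0.2727 / (0.6·0.2727 + 0.4·0.7273) ≈ 0.3600

0.360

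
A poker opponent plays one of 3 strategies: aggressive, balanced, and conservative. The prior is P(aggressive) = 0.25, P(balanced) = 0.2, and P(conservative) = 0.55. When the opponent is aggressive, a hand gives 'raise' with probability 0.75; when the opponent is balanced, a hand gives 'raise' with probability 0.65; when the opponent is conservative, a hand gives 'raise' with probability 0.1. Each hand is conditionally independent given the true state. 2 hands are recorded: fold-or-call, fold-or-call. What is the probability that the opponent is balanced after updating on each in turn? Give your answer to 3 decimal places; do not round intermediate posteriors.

Apply Bayes' rule sequentially, carrying P(balanced) forward.
After 'fold-or-call': normaliser = 0.25·0.2500 + 0.35·0.2000 + 0.9·0.5500; P(aggressive) ≈ 0.0996, P(balanced) ≈ 0.1116, P(conservative) ≈ 0.7888
After 'fold-or-call': normaliser = 0.25·0.0996 + 0.35·0.1116 + 0.9·0.7888; P(aggressive) ≈ 0.0322, P(balanced) ≈ 0.0505, P(conservative) ≈ 0.9174

0.050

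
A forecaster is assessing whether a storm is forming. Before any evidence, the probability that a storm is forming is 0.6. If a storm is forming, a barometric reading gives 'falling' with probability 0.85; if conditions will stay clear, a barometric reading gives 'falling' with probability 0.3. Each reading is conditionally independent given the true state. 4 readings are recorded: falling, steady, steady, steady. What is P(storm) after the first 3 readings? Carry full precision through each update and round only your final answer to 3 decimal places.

After 'falling': P(storm) = 0.85·0.6000 / (0.85·0.6000 + 0.3·0.4000) ≈ 0.8095
After 'steady': P(storm) = 0.15·0.8095 / (0.15·0.8095 + 0.7·0.1905) ≈ 0.4766
After 'steady': P(storm) = 0.15·0.4766 / (0.15·0.4766 + 0.7·0.5234) ≈ 0.1633

0.163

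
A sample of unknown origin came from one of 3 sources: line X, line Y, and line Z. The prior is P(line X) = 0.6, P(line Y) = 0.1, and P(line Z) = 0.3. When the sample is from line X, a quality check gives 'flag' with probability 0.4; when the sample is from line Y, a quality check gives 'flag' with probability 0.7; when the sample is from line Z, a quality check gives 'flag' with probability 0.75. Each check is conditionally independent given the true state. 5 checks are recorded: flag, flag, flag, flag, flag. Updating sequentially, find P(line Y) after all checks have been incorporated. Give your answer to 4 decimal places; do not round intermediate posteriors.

After 'flag': normaliser = 0.4·0.6000 + 0.7·0.1000 + 0.75·0.3000; P(line X) ≈ 0.4486, P(line Y) ≈ 0.1308, P(line Z) ≈ 0.4206
After 'flag': normaliser = 0.4·0.4486 + 0.7·0.1308 + 0.75·0.4206; P(line X) ≈ 0.3060, P(line Y) ≈ 0.1562, P(line Z) ≈ 0.5378
After 'flag': normaliser = 0.4·0.3060 + 0.7·0.1562 + 0.75·0.5378; P(line X) ≈ 0.1927, P(line Y) ≈ 0.1721, P(line Z) ≈ 0.6352
After 'flag': normaliser = 0.4·0.1927 + 0.7·0.1721 + 0.75·0.6352; P(line X) ≈ 0.1144, P(line Y) ≈ 0.1788, P(line Z) ≈ 0.7068
After 'flag': normaliser = 0.4·0.1144 + 0.7·0.1788 + 0.75·0.7068; P(line X) ≈ 0.0653, P(line Y) ≈ 0.1785, P(line Z) ≈ 0.7562

0.1785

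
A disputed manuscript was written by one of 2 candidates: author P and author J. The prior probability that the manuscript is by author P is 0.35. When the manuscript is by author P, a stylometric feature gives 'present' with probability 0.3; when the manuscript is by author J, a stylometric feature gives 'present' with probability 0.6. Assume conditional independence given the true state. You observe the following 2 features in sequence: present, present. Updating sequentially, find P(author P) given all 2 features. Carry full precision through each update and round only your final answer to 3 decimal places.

After 'present': P(author P) = 0.3·0.3500 / (0.3·0.3500 + 0.6·0.6500) ≈ 0.2121
After 'present': P(author P) = 0.3·0.2121 / (0.3·0.2121 + 0.6·0.7879) ≈ 0.1186

0.119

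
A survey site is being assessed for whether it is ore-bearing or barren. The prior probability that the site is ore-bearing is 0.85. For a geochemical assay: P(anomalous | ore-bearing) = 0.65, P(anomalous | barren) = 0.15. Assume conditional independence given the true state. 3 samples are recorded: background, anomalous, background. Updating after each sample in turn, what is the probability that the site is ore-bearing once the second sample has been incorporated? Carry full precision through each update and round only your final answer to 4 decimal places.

0.9100

After 'background': P(ore) = 0.35·0.8500 / (0.35·0.8500 + 0.85·0.1500) ≈ 0.7000
After 'anomalous': P(ore) = 0.65·0.7000 / (0.65·0.7000 + 0.15·0.3000) ≈ 0.9100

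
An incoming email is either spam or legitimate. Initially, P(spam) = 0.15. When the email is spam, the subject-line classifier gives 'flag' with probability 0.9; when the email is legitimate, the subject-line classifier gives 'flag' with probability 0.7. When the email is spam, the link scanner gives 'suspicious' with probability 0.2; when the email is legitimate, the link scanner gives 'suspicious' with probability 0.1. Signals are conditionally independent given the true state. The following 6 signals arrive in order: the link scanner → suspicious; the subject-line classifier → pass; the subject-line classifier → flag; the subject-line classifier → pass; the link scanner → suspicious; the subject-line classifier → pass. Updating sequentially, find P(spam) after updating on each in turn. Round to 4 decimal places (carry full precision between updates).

0.0325

After the link scanner='suspicious': P(spam) = 0.2·0.1500 / (0.2·0.1500 + 0.1·0.8500) ≈ 0.2609
After the subject-line classifier='pass': P(spam) = 0.1·0.2609 / (0.1·0.2609 + 0.3·0.7391) ≈ 0.1053
After the subject-line classifier='flag': P(spam) = 0.9·0.1053 / (0.9·0.1053 + 0.7·0.8947) ≈ 0.1314
After the subject-line classifier='pass': P(spam) = 0.1·0.1314 / (0.1·0.1314 + 0.3·0.8686) ≈ 0.0480
After the link scanner='suspicious': P(spam) = 0.2·0.0480 / (0.2·0.0480 + 0.1·0.9520) ≈ 0.0916
After the subject-line classifier='pass': P(spam) = 0.1·0.0916 / (0.1·0.0916 + 0.3·0.9084) ≈ 0.0325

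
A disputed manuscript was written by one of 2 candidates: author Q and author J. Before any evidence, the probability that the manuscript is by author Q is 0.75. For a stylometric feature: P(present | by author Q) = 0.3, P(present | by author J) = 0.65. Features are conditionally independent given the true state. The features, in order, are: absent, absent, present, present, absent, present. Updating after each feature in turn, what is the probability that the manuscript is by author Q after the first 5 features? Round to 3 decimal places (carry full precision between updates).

Apply Bayes' rule sequentially, carrying P(author Q) forward.
After 'absent': P(author Q) = 0.7·0.7500 / (0.7·0.7500 + 0.35·0.2500) ≈ 0.8571
After 'absent': P(author Q) = 0.7·0.8571 / (0.7·0.8571 + 0.35·0.1429) ≈ 0.9231
After 'present': P(author Q) = 0.3·0.9231 / (0.3·0.9231 + 0.65·0.0769) ≈ 0.8471
After 'present': P(author Q) = 0.3·0.8471 / (0.3·0.8471 + 0.65·0.1529) ≈ 0.7188
After 'absent': P(author Q) = 0.7·0.7188 / (0.7·0.7188 + 0.35·0.2812) ≈ 0.8364

0.836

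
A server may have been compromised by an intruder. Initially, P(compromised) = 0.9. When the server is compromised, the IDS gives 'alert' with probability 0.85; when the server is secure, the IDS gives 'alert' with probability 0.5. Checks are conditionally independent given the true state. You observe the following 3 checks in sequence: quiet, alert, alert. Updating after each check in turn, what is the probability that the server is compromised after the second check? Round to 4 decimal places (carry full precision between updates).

After 'quiet': P(compromised) = 0.15·0.9000 / (0.15·0.9000 + 0.5·0.1000) ≈ 0.7297
After 'alert': P(compromised) = 0.85·0.7297 / (0.85·0.7297 + 0.5·0.2703) ≈ 0.8211

0.8211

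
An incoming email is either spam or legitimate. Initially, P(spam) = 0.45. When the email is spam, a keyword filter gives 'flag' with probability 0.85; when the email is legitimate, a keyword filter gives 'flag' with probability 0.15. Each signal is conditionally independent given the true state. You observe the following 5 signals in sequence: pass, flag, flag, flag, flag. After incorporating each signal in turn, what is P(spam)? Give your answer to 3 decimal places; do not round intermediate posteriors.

Apply Bayes' rule sequentially, carrying P(spam) forward.
After 'pass': P(spam) = 0.15·0.4500 / (0.15·0.4500 + 0.85·0.5500) ≈ 0.1262
After 'flag': P(spam) = 0.85·0.1262 / (0.85·0.1262 + 0.15·0.8738) ≈ 0.4500
After 'flag': P(spam) = 0.85·0.4500 / (0.85·0.4500 + 0.15·0.5500) ≈ 0.8226
After 'flag': P(spam) = 0.85·0.8226 / (0.85·0.8226 + 0.15·0.1774) ≈ 0.9633
After 'flag': P(spam) = 0.85·0.9633 / (0.85·0.9633 + 0.15·0.0367) ≈ 0.9933

0.993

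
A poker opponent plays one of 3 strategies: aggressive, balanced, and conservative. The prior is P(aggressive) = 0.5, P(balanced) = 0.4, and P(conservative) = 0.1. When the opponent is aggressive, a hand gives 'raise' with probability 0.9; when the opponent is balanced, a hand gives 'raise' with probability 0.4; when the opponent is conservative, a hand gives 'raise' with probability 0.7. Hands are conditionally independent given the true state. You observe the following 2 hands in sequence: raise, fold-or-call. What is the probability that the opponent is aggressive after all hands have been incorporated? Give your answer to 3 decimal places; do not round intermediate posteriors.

After 'raise': normaliser = 0.9·0.5000 + 0.4·0.4000 + 0.7·0.1000; P(aggressive) ≈ 0.6618, P(balanced) ≈ 0.2353, P(conservative) ≈ 0.1029
After 'fold-or-call': normaliser = 0.1·0.6618 + 0.6·0.2353 + 0.3·0.1029; P(aggressive) ≈ 0.2778, P(balanced) ≈ 0.5926, P(conservative) ≈ 0.1296

0.278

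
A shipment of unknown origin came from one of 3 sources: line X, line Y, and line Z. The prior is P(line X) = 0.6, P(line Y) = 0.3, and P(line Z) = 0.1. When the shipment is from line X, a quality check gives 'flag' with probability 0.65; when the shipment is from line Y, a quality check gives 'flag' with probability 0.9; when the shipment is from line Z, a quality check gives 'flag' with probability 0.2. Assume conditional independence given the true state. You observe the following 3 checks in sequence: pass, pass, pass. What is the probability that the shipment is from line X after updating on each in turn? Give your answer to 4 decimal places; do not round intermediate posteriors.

After 'pass': normaliser = 0.35·0.6000 + 0.1·0.3000 + 0.8·0.1000; P(line X) ≈ 0.6562, P(line Y) ≈ 0.0938, P(line Z) ≈ 0.2500
After 'pass': normaliser = 0.35·0.6562 + 0.1·0.0938 + 0.8·0.2500; P(line X) ≈ 0.5231, P(line Y) ≈ 0.0214, P(line Z) ≈ 0.4555
After 'pass': normaliser = 0.35·0.5231 + 0.1·0.0214 + 0.8·0.4555; P(line X) ≈ 0.3331, P(line Y) ≈ 0.0039, P(line Z) ≈ 0.6630

0.3331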